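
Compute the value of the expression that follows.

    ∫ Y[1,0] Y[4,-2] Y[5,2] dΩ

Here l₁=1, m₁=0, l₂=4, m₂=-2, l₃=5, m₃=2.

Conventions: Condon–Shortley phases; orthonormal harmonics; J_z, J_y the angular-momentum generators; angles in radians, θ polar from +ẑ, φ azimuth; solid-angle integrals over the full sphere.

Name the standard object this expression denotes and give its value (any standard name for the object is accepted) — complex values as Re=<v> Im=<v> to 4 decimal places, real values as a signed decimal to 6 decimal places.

Gaunt coefficient, +0.225034

This is a Gaunt coefficient — the integral of a triple product of spherical harmonics over the sphere.
Rules hold: Σm=0, L=10 even, 3≤5≤5.
N = 3·9·11 = 297
Δ = 0!·2!·8!/11! = 1/495
Racah Σ t=0..0: t=0:+1/576 = 1/576
⇒ 3j(1 4 5; 0 0 0)² = 5/99, sgn -1
Racah Σ t=0..0: t=0:+1/1440 = 1/1440
⇒ 3j(1 4 5; 0 -2 2)² = 7/165, sgn -1
4πI² = N·(3j₀)²·(3jₘ)² = 7/11
I = +1·√(0.636364/4π) = 0.22503380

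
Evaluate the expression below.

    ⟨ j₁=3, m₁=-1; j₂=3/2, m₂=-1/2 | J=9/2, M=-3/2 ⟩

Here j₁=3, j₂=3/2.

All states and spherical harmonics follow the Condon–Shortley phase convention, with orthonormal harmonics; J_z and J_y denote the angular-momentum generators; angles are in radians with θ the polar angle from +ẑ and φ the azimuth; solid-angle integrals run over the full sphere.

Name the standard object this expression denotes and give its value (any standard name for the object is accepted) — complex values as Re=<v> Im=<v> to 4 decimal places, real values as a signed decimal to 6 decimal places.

This is a Clebsch–Gordan (vector-coupling) coefficient.
j₁+j₂−J=0  J+j₁−j₂=6  J−j₁+j₂=3  j₁+j₂+J+1=10
(j₁±m₁, j₂±m₂, J±M) = (2,4,1,2,3,6)
P² = 34560/7
sum k=0..0:
  [0] +1/96 = 1/96
S = 1/96
C² = P²·S² = 15/28 ; C = +0.731925

Clebsch–Gordan coefficient, +√(15/28) ≈ +0.731925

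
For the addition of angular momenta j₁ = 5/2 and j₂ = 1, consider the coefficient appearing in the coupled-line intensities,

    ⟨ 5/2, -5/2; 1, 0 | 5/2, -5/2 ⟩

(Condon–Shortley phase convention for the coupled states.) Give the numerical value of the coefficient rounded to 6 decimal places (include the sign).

triangle: 1!×4!×1!/7! = 24/5040
(j±m)!: 0!×5!×1!×1!×0!×5! = 14400
prefactor² = (2J+1)×Δ×N² = 2880/7
  k=1: −1/(1!×0!×4!×0!×0!×1!) = -1/24
Σ = -1/24  ⇒  CG² = 2880/7×(-1/24)² = 5/7
CG = −√(5/7) = -0.845154

-0.845154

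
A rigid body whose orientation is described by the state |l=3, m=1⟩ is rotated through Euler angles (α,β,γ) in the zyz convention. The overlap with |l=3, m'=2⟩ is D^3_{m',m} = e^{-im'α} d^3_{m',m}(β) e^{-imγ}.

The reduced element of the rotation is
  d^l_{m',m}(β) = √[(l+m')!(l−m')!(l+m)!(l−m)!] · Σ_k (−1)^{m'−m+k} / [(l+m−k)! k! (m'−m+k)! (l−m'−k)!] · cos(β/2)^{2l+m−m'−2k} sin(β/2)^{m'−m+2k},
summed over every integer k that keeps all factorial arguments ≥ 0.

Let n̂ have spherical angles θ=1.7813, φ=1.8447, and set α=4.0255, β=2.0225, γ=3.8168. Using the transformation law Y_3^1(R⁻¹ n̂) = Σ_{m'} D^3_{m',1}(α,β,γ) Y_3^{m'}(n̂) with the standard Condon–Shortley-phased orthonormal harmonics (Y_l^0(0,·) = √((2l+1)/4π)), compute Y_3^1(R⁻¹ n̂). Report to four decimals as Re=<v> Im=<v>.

Re=0.0078 Im=0.0428

Need the full column D^3_{m',1} for m'=−3..3 at α=4.0255, β=2.0225, γ=3.8168.
cos(β/2)=0.530802, sin(β/2)=0.847496
d^3_{-3,1}: single k=4 term ⇒ +0.562939;  D = -0.222180+0.517239i
d^3_{-2,1}: k∈[3..4] ⇒ +0.575758 -0.733873 = -0.158114;  D = +0.072760+0.140379i
d^3_{-1,1}: k∈[2..4] ⇒ +0.342102 -1.162801 +0.370532 = -0.450166;  D = -0.440398-0.093269i
d^3_{0,1}: k∈[1..3] ⇒ +0.123706 -0.946067 +0.803917 = -0.018444;  D = +0.014397-0.011529i
d^3_{1,1}: k∈[0..2] ⇒ +0.022366 -0.456136 +0.872101 = +0.438331;  D = +0.005120-0.438301i
d^3_{2,1}: k∈[0..1] ⇒ -0.112927 +0.575758 = +0.462831;  D = +0.354418+0.297657i
d^3_{3,1}: single k=0 term ⇒ +0.220826;  D = -0.217044+0.040693i
Y_3^{m'}(θ=1.7813,φ=1.8447) and Σ D·Y over m':
  (-0.2222+0.5172i)·(+0.2857+0.2657i)  (+0.0728+0.1404i)·(+0.1743-0.1064i)  (-0.4404-0.0933i)·(+0.0668+0.2378i)  (+0.0144-0.0115i)·(+0.2169+0.0000i)  (+0.0051-0.4383i)·(-0.0668+0.2378i)  (+0.3544+0.2977i)·(+0.1743+0.1064i)  (-0.2170+0.0407i)·(-0.2857+0.2657i)
Y_3^1(R⁻¹ n̂) = +0.007808+0.042817i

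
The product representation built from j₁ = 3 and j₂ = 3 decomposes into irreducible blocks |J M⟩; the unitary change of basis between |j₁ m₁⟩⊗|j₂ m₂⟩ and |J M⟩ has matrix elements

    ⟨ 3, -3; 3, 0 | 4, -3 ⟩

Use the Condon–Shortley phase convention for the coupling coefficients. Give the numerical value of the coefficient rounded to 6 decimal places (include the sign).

+√(9/22) = +0.639602

j₁+j₂−J=2  J+j₁−j₂=4  J−j₁+j₂=4  j₁+j₂+J+1=11
(j₁±m₁, j₂±m₂, J±M) = (0,6,3,3,1,7)
P² = 373248/11
sum k=2..2:
  [2] +1/288 = 1/288
S = 1/288
C² = P²·S² = 9/22 ; C = +0.639602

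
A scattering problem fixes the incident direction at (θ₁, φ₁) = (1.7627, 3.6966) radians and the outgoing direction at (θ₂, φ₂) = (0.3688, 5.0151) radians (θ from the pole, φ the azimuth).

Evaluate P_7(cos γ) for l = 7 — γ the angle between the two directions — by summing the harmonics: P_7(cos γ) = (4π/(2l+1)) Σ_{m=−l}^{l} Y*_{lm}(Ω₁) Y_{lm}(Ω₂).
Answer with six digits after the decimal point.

Expand P_7 via completeness: Σ_{m} conj(Y_{7,m}) at Ω₁ times Y_{7,m} at Ω₂ —
  [-7]  conj(Y_{7,-7})(Ω₁) = +0.323322+0.297279i ; Y_{7,-7}(Ω₂) = -0.000338+0.000206i ; Δ = -0.000170-0.000034i
  [-6]  conj(Y_{7,-6})(Ω₁) = +0.313651+0.059818i ; Y_{7,-6}(Ω₂) = +0.000931+0.003716i ; Δ = +0.000070+0.001221i
  [-5]  conj(Y_{7,-5})(Ω₁) = -0.164583+0.063185i ; Y_{7,-5}(Ω₂) = +0.022996+0.001318i ; Δ = -0.003868+0.001236i
  [-4]  conj(Y_{7,-4})(Ω₁) = -0.198570+0.261622i ; Y_{7,-4}(Ω₂) = +0.033841-0.089919i ; Δ = +0.016805+0.026709i
  [-3]  conj(Y_{7,-3})(Ω₁) = +0.007762-0.082135i ; Y_{7,-3}(Ω₂) = -0.219933-0.171632i ; Δ = -0.015804+0.016732i
  [-2]  conj(Y_{7,-2})(Ω₁) = -0.143048-0.288157i ; Y_{7,-2}(Ω₂) = -0.429524+0.297285i ; Δ = +0.147107+0.081244i
  [-1]  conj(Y_{7,-1})(Ω₁) = +0.038553+0.023904i ; Y_{7,-1}(Ω₂) = +0.139297+0.446024i ; Δ = -0.005291+0.020525i
  [+0]  conj(Y_{7,0})(Ω₁) = +0.318268-0.000000i ; Y_{7,0}(Ω₂) = -0.189829+0.000000i ; Δ = -0.060417+0.000000i
  [+1]  conj(Y_{7,1})(Ω₁) = -0.038553+0.023904i ; Y_{7,1}(Ω₂) = -0.139297+0.446024i ; Δ = -0.005291-0.020525i
  [+2]  conj(Y_{7,2})(Ω₁) = -0.143048+0.288157i ; Y_{7,2}(Ω₂) = -0.429524-0.297285i ; Δ = +0.147107-0.081244i
  [+3]  conj(Y_{7,3})(Ω₁) = -0.007762-0.082135i ; Y_{7,3}(Ω₂) = +0.219933-0.171632i ; Δ = -0.015804-0.016732i
  [+4]  conj(Y_{7,4})(Ω₁) = -0.198570-0.261622i ; Y_{7,4}(Ω₂) = +0.033841+0.089919i ; Δ = +0.016805-0.026709i
  [+5]  conj(Y_{7,5})(Ω₁) = +0.164583+0.063185i ; Y_{7,5}(Ω₂) = -0.022996+0.001318i ; Δ = -0.003868-0.001236i
  [+6]  conj(Y_{7,6})(Ω₁) = +0.313651-0.059818i ; Y_{7,6}(Ω₂) = +0.000931-0.003716i ; Δ = +0.000070-0.001221i
  [+7]  conj(Y_{7,7})(Ω₁) = -0.323322+0.297279i ; Y_{7,7}(Ω₂) = +0.000338+0.000206i ; Δ = -0.000170+0.000034i
Total Σ_m = +0.217279-0.000000i. Multiply by 0.837758: +0.182027-0.000000i. P_7(cos γ) = 0.182027

0.182027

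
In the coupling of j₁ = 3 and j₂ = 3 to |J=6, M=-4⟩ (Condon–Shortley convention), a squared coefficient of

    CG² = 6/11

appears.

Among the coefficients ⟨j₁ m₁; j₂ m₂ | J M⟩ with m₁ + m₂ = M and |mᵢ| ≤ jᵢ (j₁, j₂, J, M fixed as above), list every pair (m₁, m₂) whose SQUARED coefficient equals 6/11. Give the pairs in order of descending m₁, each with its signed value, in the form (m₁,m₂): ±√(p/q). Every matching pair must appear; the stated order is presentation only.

(-2,-2): +√(6/11)

Admissible pairs with m₁+m₂ = M = -4: (-3,-1), (-2,-2), (-1,-3)
  (m₁,m₂)=(-1,-3): CG² = 5/22, CG = +√(5/22)
  (m₁,m₂)=(-2,-2): CG² = 6/11, CG = +√(6/11)   ← matches the target
  (m₁,m₂)=(-3,-1): CG² = 5/22, CG = +√(5/22)
Pairs with CG² = 6/11: (-2,-2): +√(6/11)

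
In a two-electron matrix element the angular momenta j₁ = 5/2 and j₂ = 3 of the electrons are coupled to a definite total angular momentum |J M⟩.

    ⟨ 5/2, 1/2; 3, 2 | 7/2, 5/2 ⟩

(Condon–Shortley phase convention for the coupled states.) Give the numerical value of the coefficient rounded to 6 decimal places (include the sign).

-0.178174

√[8·2!3!4!/10! · 3!2!5!1!6!1!] = √(4608/7)
  +(−1)^1/∏(1,1,1,4,2,0)! = -1/48  (running -1/48)
  +(−1)^2/∏(2,0,0,3,3,1)! = 1/72  (running -1/144)
⟨..|..⟩ = √(4608/7)·(-1/144) = -0.178174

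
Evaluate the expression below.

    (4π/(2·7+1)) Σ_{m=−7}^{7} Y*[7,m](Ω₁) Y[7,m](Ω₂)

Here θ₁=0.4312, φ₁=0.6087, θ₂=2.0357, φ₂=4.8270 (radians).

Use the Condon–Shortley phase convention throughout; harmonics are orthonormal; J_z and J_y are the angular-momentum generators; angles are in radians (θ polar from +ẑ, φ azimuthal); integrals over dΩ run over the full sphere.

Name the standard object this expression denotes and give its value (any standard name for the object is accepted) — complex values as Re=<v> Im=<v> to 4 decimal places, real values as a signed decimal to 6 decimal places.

Legendre polynomial (addition theorem), -0.322846

This sum is the spherical-harmonic addition theorem: it equals the Legendre polynomial P_l(cos γ) of the angle γ between the two directions.
Addition theorem: P_7(cos γ) = (4π/15) Σ_m Y*_{lm}(Ω₁) Y_{lm}(Ω₂), m = −7…7:
  m=-7: Y*=(-0.000486, -0.001003)  Y=(-0.163908, -0.158466)  product (-0.000079, 0.000241)
  m=-6: Y*=(-0.007906, -0.004428)  Y=(0.330621, -0.271579)  product (-0.003816, 0.000683)
  m=-5: Y*=(-0.045315, 0.004459)  Y=(0.183129, 0.283794)  product (-0.009564, -0.012043)
  m=-4: Y*=(-0.119580, 0.102117)  Y=(0.072878, -0.035966)  product (-0.005042, 0.011743)
  m=-3: Y*=(-0.093699, 0.359002)  Y=(0.119558, 0.333909)  product (-0.131076, 0.011635)
  m=-2: Y*=(0.185774, 0.503613)  Y=(-0.072754, 0.016975)  product (-0.022065, -0.033486)
  m=-1: Y*=(0.228125, 0.159000)  Y=(0.036696, 0.318777)  product (-0.042314, 0.078556)
  m=+0: Y*=(-0.365580, -0.000000)  Y=(-0.116376, 0.000000)  product (0.042545, 0.000000)
  m=+1: Y*=(-0.228125, 0.159000)  Y=(-0.036696, 0.318777)  product (-0.042314, -0.078556)
  m=+2: Y*=(0.185774, -0.503613)  Y=(-0.072754, -0.016975)  product (-0.022065, 0.033486)
  m=+3: Y*=(0.093699, 0.359002)  Y=(-0.119558, 0.333909)  product (-0.131076, -0.011635)
  m=+4: Y*=(-0.119580, -0.102117)  Y=(0.072878, 0.035966)  product (-0.005042, -0.011743)
  m=+5: Y*=(0.045315, 0.004459)  Y=(-0.183129, 0.283794)  product (-0.009564, 0.012043)
  m=+6: Y*=(-0.007906, 0.004428)  Y=(0.330621, 0.271579)  product (-0.003816, -0.000683)
  m=+7: Y*=(0.000486, -0.001003)  Y=(0.163908, -0.158466)  product (-0.000079, -0.000241)
Total Σ_m = (-0.385369, -0.000000). Multiply by 0.837758: (-0.322846, -0.000000). P_7(cos γ) = -0.322846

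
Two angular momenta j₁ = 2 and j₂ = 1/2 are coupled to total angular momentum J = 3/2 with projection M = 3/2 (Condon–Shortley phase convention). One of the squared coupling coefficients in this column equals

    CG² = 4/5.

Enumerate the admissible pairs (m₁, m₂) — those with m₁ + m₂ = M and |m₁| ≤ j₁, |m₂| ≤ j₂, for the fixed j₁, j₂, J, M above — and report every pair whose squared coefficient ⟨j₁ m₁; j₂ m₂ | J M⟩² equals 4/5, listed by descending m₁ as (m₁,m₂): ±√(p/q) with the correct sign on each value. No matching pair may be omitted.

(2,-1/2): +√(4/5)

Admissible pairs with m₁+m₂ = M = 3/2: (1,1/2), (2,-1/2)
  (m₁,m₂)=(2,-1/2): CG² = 4/5, CG = +√(4/5)   ← matches the target
  (m₁,m₂)=(1,1/2): CG² = 1/5, CG = −√(1/5)
Pairs with CG² = 4/5: (2,-1/2): +√(4/5)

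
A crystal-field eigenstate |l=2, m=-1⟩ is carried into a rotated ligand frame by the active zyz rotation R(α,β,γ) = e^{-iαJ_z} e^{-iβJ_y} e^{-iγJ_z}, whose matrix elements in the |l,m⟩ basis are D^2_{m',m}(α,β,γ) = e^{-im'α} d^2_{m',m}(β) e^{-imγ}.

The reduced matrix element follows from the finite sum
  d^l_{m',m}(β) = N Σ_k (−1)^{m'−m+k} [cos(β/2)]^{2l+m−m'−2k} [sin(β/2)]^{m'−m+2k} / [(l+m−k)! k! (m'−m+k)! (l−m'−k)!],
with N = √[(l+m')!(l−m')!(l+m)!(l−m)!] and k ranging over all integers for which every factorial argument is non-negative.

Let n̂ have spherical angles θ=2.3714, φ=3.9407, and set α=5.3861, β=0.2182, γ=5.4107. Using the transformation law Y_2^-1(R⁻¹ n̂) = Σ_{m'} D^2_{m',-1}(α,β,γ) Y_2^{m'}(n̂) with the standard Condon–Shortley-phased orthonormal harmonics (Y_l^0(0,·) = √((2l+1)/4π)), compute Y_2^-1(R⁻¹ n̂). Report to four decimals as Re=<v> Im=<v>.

Re=-0.3602 Im=-0.1370

Need the full column D^2_{m',-1} for m'=−2..2 at α=5.3861, β=0.2182, γ=5.4107.
cos(β/2)=0.994054, sin(β/2)=0.108884
d^2_{-2,-1}: single k=1 term ⇒ +0.213906;  D = -0.190231-0.097816i
d^2_{-1,-1}: k∈[0..1] ⇒ +0.976429 -0.035145 = +0.941284;  D = -0.185873-0.922749i
d^2_{0,-1}: k∈[0..1] ⇒ -0.261981 +0.003143 = -0.258837;  D = -0.166413+0.198251i
d^2_{1,-1}: k∈[0..1] ⇒ +0.035145 -0.000141 = +0.035005;  D = +0.034994+0.000861i
d^2_{2,-1}: single k=0 term ⇒ -0.002566;  D = -0.001551-0.002044i
Y_2^{m'}(θ=2.3714,φ=3.9407) and Σ D·Y over m':
  (-0.1902-0.0978i)·(-0.0051-0.1872i)  (-0.1859-0.9227i)·(+0.2692-0.2767i)  (-0.1664+0.1983i)·(+0.1721+0.0000i)  (+0.0350+0.0009i)·(-0.2692-0.2767i)  (-0.0016-0.0020i)·(-0.0051+0.1872i)
Y_2^-1(R⁻¹ n̂) = -0.360159-0.136975i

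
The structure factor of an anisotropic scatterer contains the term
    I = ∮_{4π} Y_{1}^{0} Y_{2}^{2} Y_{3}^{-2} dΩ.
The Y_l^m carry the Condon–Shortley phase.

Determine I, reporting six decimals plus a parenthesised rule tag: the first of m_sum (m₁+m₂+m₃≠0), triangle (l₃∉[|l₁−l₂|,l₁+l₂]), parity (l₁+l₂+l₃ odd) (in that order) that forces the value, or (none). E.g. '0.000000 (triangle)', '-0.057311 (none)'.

m-sum 0 ✓  L=6 even ✓  1≤3≤3 ✓
Π(2lᵢ+1) = 3×5×7 = 105
triangle coeff Δ(1,2,3) = 1/105
Σ_t [0,0]: t=0:+1/4 = 1/4
(3j)²=3/35 [(1 2 3; 0 0 0)], sign=-1
Σ_t [0,0]: t=0:+1/24 = 1/24
(3j)²=1/21 [(1 2 3; 0 2 -2)], sign=-1
⇒ 4πI² = 3/7
I = (+1)√(3/7/(4π)) = 0.18467439
No selection rule forces the value: the integral is nonzero (none).

0.184674 (none)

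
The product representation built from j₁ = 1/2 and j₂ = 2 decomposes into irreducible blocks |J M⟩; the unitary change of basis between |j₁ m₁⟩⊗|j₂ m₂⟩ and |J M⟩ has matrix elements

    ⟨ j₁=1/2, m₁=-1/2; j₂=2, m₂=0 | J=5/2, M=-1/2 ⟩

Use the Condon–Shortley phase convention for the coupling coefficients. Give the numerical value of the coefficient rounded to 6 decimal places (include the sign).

+√(3/5) ≈ +0.774597

triangle: 0!×1!×4!/6! = 24/720
(j±m)!: 0!×1!×2!×2!×2!×3! = 48
prefactor² = (2J+1)×Δ×N² = 48/5
  k=0: +1/(0!×0!×1!×2!×0!×2!) = 1/4
Σ = 1/4  ⇒  CG² = 48/5×(1/4)² = 3/5
CG = +√(3/5) = +0.774597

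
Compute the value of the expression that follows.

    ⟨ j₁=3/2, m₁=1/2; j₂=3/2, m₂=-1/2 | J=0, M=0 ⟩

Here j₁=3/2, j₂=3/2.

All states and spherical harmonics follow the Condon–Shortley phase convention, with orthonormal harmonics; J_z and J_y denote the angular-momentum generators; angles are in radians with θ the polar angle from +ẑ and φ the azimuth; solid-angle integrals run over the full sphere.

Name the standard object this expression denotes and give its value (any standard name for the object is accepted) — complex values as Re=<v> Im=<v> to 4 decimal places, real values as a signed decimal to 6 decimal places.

This is a Clebsch–Gordan (vector-coupling) coefficient.
triangle: 3!·0!·0!/4! = 6/24
(j±m)!: 2!·1!·1!·2!·0!·0! = 4
prefactor² = (2J+1)·Δ·N² = 1
  k=1: −1/(1!·2!·0!·0!·0!·0!) = -1/2
Σ = -1/2  ⇒  CG² = 1·(-1/2)² = 1/4
CG = −√(1/4) = -0.500000

Clebsch–Gordan coefficient, −√(1/4) ≈ -0.500000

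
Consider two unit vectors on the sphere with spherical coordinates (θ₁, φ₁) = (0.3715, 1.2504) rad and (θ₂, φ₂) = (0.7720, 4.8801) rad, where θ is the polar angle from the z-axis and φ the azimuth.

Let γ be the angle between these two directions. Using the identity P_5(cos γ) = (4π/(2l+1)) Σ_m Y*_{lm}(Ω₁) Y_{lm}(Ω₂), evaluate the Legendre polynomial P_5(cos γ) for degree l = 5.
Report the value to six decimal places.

0.202540

Summing Y*_{l m}(θ₁,φ₁)·Y_{l m}(θ₂,φ₂) over m ∈ [−5, 5]; prefactor 4π/(2·5+1) = 1.142397:
  m=-5: Y*=+0.002924-0.000091i  Y=+0.057012+0.051251i  product +0.000171+0.000145i
  m=-4: Y*=+0.006773-0.022763i  Y=+0.195050-0.154797i  product -0.002203-0.005488i
  m=-3: Y*=-0.092453-0.064563i  Y=-0.204997-0.372466i  product -0.005095+0.047671i
  m=-2: Y*=-0.267686+0.199634i  Y=-0.301409+0.105069i  product +0.059707-0.088297i
  m=-1: Y*=+0.171181+0.515871i  Y=-0.024333-0.143726i  product +0.069979-0.037156i
  m=+0: Y*=+0.186825-0.000000i  Y=-0.363047+0.000000i  product -0.067826+0.000000i
  m=+1: Y*=-0.171181+0.515871i  Y=+0.024333-0.143726i  product +0.069979+0.037156i
  m=+2: Y*=-0.267686-0.199634i  Y=-0.301409-0.105069i  product +0.059707+0.088297i
  m=+3: Y*=+0.092453-0.064563i  Y=+0.204997-0.372466i  product -0.005095-0.047671i
  m=+4: Y*=+0.006773+0.022763i  Y=+0.195050+0.154797i  product -0.002203+0.005488i
  m=+5: Y*=-0.002924-0.000091i  Y=-0.057012+0.051251i  product +0.000171-0.000145i
Σ over m = +0.177294+0.000000i; ×(4π/11) → +0.202540+0.000000i. Real part: 0.202540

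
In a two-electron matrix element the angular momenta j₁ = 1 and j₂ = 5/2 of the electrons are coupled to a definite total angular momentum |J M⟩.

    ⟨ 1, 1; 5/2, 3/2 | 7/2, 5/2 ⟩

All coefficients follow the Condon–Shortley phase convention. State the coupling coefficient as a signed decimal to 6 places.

+0.845154  (= +√(5/7))

√[8·0!2!5!/8! · 2!0!4!1!6!1!] = √(11520/7)
  +(−1)^0/∏(0,0,0,4,2,1)! = 1/48  (running 1/48)
⟨..|..⟩ = √(11520/7)·(1/48) = +0.845154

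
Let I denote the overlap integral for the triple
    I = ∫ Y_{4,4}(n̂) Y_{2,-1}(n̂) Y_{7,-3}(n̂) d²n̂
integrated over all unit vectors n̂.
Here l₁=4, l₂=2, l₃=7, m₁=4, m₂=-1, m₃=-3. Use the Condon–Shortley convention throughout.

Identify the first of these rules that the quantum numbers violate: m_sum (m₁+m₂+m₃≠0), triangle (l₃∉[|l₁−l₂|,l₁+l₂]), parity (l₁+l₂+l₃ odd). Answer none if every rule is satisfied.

triangle

azimuthal sum: 4 − 1 − 3 = 0  ✓
l₃ must lie in [2,6]; have l₃=7  ✗
L = 4 + 2 + 7 = 13 (odd)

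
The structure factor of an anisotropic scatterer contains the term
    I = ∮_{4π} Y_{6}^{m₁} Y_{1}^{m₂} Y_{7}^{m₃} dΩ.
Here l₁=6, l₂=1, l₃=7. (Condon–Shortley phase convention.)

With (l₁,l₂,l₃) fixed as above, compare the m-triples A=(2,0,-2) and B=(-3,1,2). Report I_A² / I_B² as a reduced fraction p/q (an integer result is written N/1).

9/2

l's match ⇒ only the (l;m) 3-j factors differ between A and B.
A: triangle coeff Δ(6,1,7) = 1/1365; Σ_t [0,0]: t=0:+1/967680 = 1/967680; (3j)²=3/91 [(6 1 7; 2 0 -2)], sign=-1
B: triangle coeff Δ(6,1,7) = 1/1365; Σ_t [0,0]: t=0:+1/4354560 = 1/4354560; (3j)²=2/273 [(6 1 7; -3 1 2)], sign=-1
I_A²/I_B² = (3/91)/(2/273) = 9/2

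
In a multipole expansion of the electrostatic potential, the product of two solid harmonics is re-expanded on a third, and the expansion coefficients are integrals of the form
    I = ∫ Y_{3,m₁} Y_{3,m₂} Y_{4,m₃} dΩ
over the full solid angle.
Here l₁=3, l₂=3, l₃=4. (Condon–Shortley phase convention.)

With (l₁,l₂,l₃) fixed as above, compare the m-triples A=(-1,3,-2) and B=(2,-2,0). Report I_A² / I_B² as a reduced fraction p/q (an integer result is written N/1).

Same 3,3,4: normalisation and zero-m 3j drop out of the ratio.
A: Δ: 2! 4! 4! / 11! → 1/34650; sum: t=2:+1/192 = 1/192; 3j²(3 3 4; -1 3 -2) = Δ·Π!·Σ² = 3/77  (sign +1)
B: Δ: 2! 4! 4! / 11! → 1/34650; sum: t=0:+1/72 t=1:−1/576 = 7/576; 3j²(3 3 4; 2 -2 0) = Δ·Π!·Σ² = 7/198  (sign +1)
I_A²/I_B² = (3/77)/(7/198) = 54/49

54/49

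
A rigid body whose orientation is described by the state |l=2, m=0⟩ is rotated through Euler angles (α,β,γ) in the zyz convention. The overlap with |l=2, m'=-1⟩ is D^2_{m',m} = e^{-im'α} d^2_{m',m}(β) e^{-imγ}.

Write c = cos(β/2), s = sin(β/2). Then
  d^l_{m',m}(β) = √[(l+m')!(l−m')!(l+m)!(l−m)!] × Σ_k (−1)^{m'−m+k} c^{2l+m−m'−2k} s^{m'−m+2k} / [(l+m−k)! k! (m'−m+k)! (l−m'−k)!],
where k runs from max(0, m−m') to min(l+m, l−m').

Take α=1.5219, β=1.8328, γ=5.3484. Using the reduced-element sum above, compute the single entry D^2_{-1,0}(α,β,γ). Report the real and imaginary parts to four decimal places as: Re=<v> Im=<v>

Split into d^2_{-1,0}(β=1.8328) × two z-phases.
Half-angle: c=0.608680, s=0.793416. N=√(1·6·2·2)=4.898979
Admissible k: 1..2 (factorial args all ≥0)
  k=1: (−1)^0·4.8990/(2)·0.6087^3·0.7934^1 = +0.438273
  k=2: (−1)^1·4.8990/(2)·0.6087^1·0.7934^3 = -0.744675
d^2_{-1,0}(1.8328) = +0.438273 -0.744675 = -0.306403
D = (+0.048877+0.998805i)·(-0.306403)·(+1.000000+0.000000i) = -0.014976-0.306037i

Re=-0.0150 Im=-0.3060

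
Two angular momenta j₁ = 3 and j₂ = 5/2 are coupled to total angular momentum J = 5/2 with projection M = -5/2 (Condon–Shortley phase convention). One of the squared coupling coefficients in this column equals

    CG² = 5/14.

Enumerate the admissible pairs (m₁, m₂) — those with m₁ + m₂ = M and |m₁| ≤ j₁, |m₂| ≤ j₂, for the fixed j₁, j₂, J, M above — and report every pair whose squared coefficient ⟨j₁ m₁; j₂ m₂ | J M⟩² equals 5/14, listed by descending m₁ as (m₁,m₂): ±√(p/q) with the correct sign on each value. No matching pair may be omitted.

Admissible pairs with m₁+m₂ = M = -5/2: (-3,1/2), (-2,-1/2), (-1,-3/2), (0,-5/2)
  (m₁,m₂)=(0,-5/2): CG² = 5/42, CG = +√(5/42)
  (m₁,m₂)=(-1,-3/2): CG² = 2/7, CG = −√(2/7)
  (m₁,m₂)=(-2,-1/2): CG² = 5/14, CG = +√(5/14)   ← matches the target
  (m₁,m₂)=(-3,1/2): CG² = 5/21, CG = −√(5/21)
Pairs with CG² = 5/14: (-2,-1/2): +√(5/14)

(-2,-1/2): +√(5/14)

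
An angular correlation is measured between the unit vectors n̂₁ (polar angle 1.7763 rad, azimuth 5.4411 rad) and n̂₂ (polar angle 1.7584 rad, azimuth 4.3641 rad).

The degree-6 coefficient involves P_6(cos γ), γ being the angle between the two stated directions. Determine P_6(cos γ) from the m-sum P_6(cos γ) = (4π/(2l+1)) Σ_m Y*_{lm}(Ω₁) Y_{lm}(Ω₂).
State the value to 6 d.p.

0.326387

Expand P_6 via completeness: Σ_{m} conj(Y_{6,m}) at Ω₁ times Y_{6,m} at Ω₂ —
  [-6]  conj(Y_{6,-6})(Ω₁) = (0.141853, 0.400855) ; Y_{6,-6}(Ω₂) = (0.215447, -0.377215) ; Δ = (0.181771, 0.032854)
  [-5]  conj(Y_{6,-5})(Ω₁) = (0.147731, -0.269162) ; Y_{6,-5}(Ω₂) = (0.281521, 0.048513) ; Δ = (0.054647, -0.068608)
  [-4]  conj(Y_{6,-4})(Ω₁) = (0.173045, -0.039924) ; Y_{6,-4}(Ω₂) = (-0.036262, -0.201981) ; Δ = (-0.014339, -0.033504)
  [-3]  conj(Y_{6,-3})(Ω₁) = (-0.258856, -0.182983) ; Y_{6,-3}(Ω₂) = (0.260783, -0.151375) ; Δ = (-0.095204, -0.008535)
  [-2]  conj(Y_{6,-2})(Ω₁) = (-0.010865, -0.095423) ; Y_{6,-2}(Ω₂) = (-0.099784, -0.083465) ; Δ = (-0.006880, 0.010429)
  [-1]  conj(Y_{6,-1})(Ω₁) = (-0.208692, 0.233803) ; Y_{6,-1}(Ω₂) = (0.102960, -0.283565) ; Δ = (0.044811, 0.083250)
  [+0]  conj(Y_{6,0})(Ω₁) = (-0.073565, -0.000000) ; Y_{6,0}(Ω₂) = (-0.109280, 0.000000) ; Δ = (0.008039, 0.000000)
  [+1]  conj(Y_{6,1})(Ω₁) = (0.208692, 0.233803) ; Y_{6,1}(Ω₂) = (-0.102960, -0.283565) ; Δ = (0.044811, -0.083250)
  [+2]  conj(Y_{6,2})(Ω₁) = (-0.010865, 0.095423) ; Y_{6,2}(Ω₂) = (-0.099784, 0.083465) ; Δ = (-0.006880, -0.010429)
  [+3]  conj(Y_{6,3})(Ω₁) = (0.258856, -0.182983) ; Y_{6,3}(Ω₂) = (-0.260783, -0.151375) ; Δ = (-0.095204, 0.008535)
  [+4]  conj(Y_{6,4})(Ω₁) = (0.173045, 0.039924) ; Y_{6,4}(Ω₂) = (-0.036262, 0.201981) ; Δ = (-0.014339, 0.033504)
  [+5]  conj(Y_{6,5})(Ω₁) = (-0.147731, -0.269162) ; Y_{6,5}(Ω₂) = (-0.281521, 0.048513) ; Δ = (0.054647, 0.068608)
  [+6]  conj(Y_{6,6})(Ω₁) = (0.141853, -0.400855) ; Y_{6,6}(Ω₂) = (0.215447, 0.377215) ; Δ = (0.181771, -0.032854)
Σ over m = (0.337650, -0.000000); ×(4π/13) → (0.326387, -0.000000). Real part: 0.326387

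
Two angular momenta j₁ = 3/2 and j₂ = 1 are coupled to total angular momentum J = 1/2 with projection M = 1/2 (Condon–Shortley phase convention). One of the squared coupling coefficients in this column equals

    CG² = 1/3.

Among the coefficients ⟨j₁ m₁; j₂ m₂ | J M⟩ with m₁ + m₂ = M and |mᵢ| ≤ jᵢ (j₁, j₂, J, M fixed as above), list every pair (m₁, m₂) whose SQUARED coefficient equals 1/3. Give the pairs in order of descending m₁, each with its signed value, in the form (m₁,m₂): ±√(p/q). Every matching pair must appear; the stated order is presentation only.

(1/2,0): −√(1/3)

Admissible pairs with m₁+m₂ = M = 1/2: (-1/2,1), (1/2,0), (3/2,-1)
  (m₁,m₂)=(3/2,-1): CG² = 1/2, CG = +√(1/2)
  (m₁,m₂)=(1/2,0): CG² = 1/3, CG = −√(1/3)   ← matches the target
  (m₁,m₂)=(-1/2,1): CG² = 1/6, CG = +√(1/6)
Pairs with CG² = 1/3: (1/2,0): −√(1/3)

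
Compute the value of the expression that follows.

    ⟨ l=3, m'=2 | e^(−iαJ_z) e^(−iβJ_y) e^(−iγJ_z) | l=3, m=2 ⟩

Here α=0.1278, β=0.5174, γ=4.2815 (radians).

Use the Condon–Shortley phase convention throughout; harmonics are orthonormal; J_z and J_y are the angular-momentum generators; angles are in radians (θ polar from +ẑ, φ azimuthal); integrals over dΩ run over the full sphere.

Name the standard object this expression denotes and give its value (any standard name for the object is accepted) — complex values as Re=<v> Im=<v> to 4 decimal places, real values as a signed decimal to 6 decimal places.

Wigner D-matrix element, Re=-0.4359 Im=-0.3022

This is a Wigner D-matrix element — the rotation-matrix element ⟨l m'| R(α,β,γ) |l m⟩ in the angular-momentum basis.
D^3_{2,2}(0.1278,0.5174,4.2815) = e^{-i·2·0.1278}·d^3_{2,2}(0.5174)·e^{-i·2·4.2815}. Compute d first:
With c≡cos(β/2)=0.966723 and s≡sin(β/2)=0.255824, N=[120·1·120·1]^{1/2}=120.000000
k: max(0,(2)−(2))=0 … min(3+(2),3−(2))=1
  k=0: (−1)^0·120.0000/(120)·0.9667^6·0.2558^0 = +0.816231
  k=1: (−1)^1·120.0000/(24)·0.9667^4·0.2558^2 = -0.285800
d^3_{2,2}(0.5174) = +0.816231 -0.285800 = +0.530432
Attach z-rotation phases: D = e^{-i(2)(0.1278)}·(+0.530432)·e^{-i(2)(4.2815)} = -0.435926-0.302203i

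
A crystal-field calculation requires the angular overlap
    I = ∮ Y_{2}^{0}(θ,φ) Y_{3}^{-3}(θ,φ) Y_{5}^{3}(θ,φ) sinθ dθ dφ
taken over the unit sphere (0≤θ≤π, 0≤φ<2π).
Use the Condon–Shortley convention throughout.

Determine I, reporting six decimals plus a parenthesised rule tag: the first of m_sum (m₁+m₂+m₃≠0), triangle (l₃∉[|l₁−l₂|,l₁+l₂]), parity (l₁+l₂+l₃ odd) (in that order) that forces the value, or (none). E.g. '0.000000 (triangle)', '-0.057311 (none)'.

Checks pass: Σm=0; 10 even; l₃=5∈[1,5].
(2·2+1)(2·3+1)(2·5+1) = 385
Δ: 0! 4! 6! / 11! → 1/2310
sum: t=0:+1/144 = 1/144
3j²(2 3 5; 0 0 0) = Δ·Π!·Σ² = 10/231  (sign -1)
sum: t=0:+1/2880 = 1/2880
3j²(2 3 5; 0 -3 3) = Δ·Π!·Σ² = 2/165  (sign +1)
combine: 4πI² = 385·10/231·2/165 = 20/99
take √, sign -1: I = -0.12679218
No selection rule forces the value: the integral is nonzero (none).

-0.126792 (none)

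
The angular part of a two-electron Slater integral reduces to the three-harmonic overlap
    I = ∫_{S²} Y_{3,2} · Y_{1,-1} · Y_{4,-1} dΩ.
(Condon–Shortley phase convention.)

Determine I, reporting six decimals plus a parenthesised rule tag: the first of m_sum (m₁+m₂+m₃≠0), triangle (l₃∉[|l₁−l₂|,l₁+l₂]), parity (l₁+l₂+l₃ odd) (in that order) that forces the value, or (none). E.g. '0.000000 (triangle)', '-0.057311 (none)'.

Rules hold: Σm=0, L=8 even, 2≤4≤4.
N = 7·3·9 = 189
Δ = 0!·6!·2!/9! = 1/252
Racah Σ t=0..0: t=0:+1/36 = 1/36
⇒ 3j(3 1 4; 0 0 0)² = 4/63, sgn +1
Racah Σ t=0..0: t=0:+1/240 = 1/240
⇒ 3j(3 1 4; 2 -1 -1)² = 1/84, sgn -1
4πI² = N·(3j₀)²·(3jₘ)² = 1/7
I = -1·√(0.142857/4π) = -0.10662181
No selection rule forces the value: the integral is nonzero (none).

-0.106622 (none)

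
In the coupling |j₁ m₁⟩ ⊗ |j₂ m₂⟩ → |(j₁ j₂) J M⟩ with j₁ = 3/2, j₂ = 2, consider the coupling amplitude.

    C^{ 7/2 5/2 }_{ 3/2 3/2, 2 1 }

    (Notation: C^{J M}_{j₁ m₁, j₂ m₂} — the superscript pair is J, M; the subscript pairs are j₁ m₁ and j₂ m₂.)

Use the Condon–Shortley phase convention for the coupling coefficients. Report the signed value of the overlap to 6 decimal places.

√[8·0!3!4!/8! · 3!0!3!1!6!1!] = √(5184/7)
  +(−1)^0/∏(0,0,0,3,3,1)! = 1/36  (running 1/36)
⟨..|..⟩ = √(5184/7)·(1/36) = +0.755929

+√(4/7) = +0.755929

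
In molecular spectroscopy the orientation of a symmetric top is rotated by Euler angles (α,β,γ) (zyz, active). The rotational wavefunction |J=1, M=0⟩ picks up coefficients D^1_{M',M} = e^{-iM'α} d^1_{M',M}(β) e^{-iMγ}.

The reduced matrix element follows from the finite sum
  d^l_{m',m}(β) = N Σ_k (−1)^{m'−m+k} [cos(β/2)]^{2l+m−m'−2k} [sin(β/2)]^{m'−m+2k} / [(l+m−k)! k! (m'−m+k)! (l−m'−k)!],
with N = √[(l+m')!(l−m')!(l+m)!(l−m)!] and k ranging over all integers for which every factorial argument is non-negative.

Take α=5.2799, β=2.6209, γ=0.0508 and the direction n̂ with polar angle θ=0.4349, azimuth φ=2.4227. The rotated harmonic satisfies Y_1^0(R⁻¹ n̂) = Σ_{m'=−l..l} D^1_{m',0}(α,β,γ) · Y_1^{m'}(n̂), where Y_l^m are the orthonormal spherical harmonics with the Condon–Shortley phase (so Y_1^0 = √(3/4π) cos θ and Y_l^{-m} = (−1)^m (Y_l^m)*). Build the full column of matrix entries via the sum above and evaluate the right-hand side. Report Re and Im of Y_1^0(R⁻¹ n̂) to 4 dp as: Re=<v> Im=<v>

Re=-0.4827 Im=0.0000

Need the full column D^1_{m',0} for m'=−1..1 at α=5.2799, β=2.6209, γ=0.0508.
cos(β/2)=0.257415, sin(β/2)=0.966301
d^1_{-1,0}: single k=1 term ⇒ +0.351772;  D = +0.189090-0.296629i
d^1_{0,0}: k∈[0..1] ⇒ +0.066263 -0.933737 = -0.867475;  D = -0.867475+0.000000i
d^1_{1,0}: single k=0 term ⇒ -0.351772;  D = -0.189090-0.296629i
Y_1^{m'}(θ=0.4349,φ=2.4227) and Σ D·Y over m':
  (+0.1891-0.2966i)·(-0.1095-0.0959i)  (-0.8675+0.0000i)·(+0.4431+0.0000i)  (-0.1891-0.2966i)·(+0.1095-0.0959i)
Y_1^0(R⁻¹ n̂) = -0.482692+0.000000i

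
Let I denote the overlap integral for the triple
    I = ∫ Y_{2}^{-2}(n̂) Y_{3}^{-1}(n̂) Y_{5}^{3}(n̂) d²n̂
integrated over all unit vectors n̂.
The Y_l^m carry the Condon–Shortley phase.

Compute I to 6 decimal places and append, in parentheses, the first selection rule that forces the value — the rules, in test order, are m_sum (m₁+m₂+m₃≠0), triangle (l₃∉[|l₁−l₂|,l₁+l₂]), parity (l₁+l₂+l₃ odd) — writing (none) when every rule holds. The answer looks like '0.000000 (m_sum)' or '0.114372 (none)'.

Rules hold: Σm=0, L=10 even, 1≤5≤5.
N = 5·7·11 = 385
Δ = 0!·4!·6!/11! = 1/2310
Racah Σ t=0..0: t=0:+1/144 = 1/144
⇒ 3j(2 3 5; 0 0 0)² = 10/231, sgn -1
Racah Σ t=0..0: t=0:+1/1152 = 1/1152
⇒ 3j(2 3 5; -2 -1 3)² = 1/33, sgn +1
4πI² = N·(3j₀)²·(3jₘ)² = 50/99
I = -1·√(0.505051/4π) = -0.20047604
No selection rule forces the value: the integral is nonzero (none).

-0.200476 (none)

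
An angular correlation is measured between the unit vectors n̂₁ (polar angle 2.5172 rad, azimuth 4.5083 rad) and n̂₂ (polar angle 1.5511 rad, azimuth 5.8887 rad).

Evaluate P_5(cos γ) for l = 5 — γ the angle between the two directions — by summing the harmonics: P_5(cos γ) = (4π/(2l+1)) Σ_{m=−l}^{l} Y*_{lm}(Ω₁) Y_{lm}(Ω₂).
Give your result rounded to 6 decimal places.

Expand P_5 via completeness: Σ_{m} conj(Y_{5,m}) at Ω₁ times Y_{5,m} at Ω₂ —
  m=-5: Y*=(-0.027013, -0.016575)  Y=(-0.181262, 0.426785)  product (0.011970, -0.008524)
  m=-4: Y*=(-0.095257, 0.101345)  Y=(-0.000206, 0.028884)  product (-0.002908, -0.002772)
  m=-3: Y*=(0.195606, 0.278522)  Y=(-0.130140, -0.319011)  product (0.063396, -0.098647)
  m=-2: Y*=(0.420410, -0.181813)  Y=(-0.023481, -0.023650)  product (-0.014172, -0.005673)
  m=-1: Y*=(-0.033527, -0.161989)  Y=(0.294020, 0.122403)  product (0.009970, -0.051732)
  m=+0: Y*=(0.358680, -0.000000)  Y=(0.034488, 0.000000)  product (0.012370, 0.000000)
  m=+1: Y*=(0.033527, -0.161989)  Y=(-0.294020, 0.122403)  product (0.009970, 0.051732)
  m=+2: Y*=(0.420410, 0.181813)  Y=(-0.023481, 0.023650)  product (-0.014172, 0.005673)
  m=+3: Y*=(-0.195606, 0.278522)  Y=(0.130140, -0.319011)  product (0.063396, 0.098647)
  m=+4: Y*=(-0.095257, -0.101345)  Y=(-0.000206, -0.028884)  product (-0.002908, 0.002772)
  m=+5: Y*=(0.027013, -0.016575)  Y=(0.181262, 0.426785)  product (0.011970, 0.008524)
Σ over m = (0.148884, -0.000000); ×(4π/11) → (0.170084, -0.000000). Real part: 0.170084

0.170084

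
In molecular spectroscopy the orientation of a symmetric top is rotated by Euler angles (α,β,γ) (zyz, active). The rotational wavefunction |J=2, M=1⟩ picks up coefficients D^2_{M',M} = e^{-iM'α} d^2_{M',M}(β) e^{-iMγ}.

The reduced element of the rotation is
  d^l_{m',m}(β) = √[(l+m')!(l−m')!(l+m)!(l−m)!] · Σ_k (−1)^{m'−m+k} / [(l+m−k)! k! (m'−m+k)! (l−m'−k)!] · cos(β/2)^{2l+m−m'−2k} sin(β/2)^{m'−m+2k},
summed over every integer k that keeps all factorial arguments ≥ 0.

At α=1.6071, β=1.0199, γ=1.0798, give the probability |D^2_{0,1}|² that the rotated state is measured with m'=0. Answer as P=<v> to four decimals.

P=0.2984

D^2_{0,1}(1.6071,1.0199,1.0798) = e^{-i·0·1.6071}·d^2_{0,1}(1.0199)·e^{-i·1·1.0798}. Compute d first:
With c≡cos(β/2)=0.872769 and s≡sin(β/2)=0.488134, N=[2·2·6·1]^{1/2}=4.898979
The bounds max(0,m−m')=1 and min(l+m,l−m')=2 give 2 terms
  k=1: (−1)^0·4.8990/(2)·0.8728^3·0.4881^1 = +0.794899
  k=2: (−1)^1·4.8990/(2)·0.8728^1·0.4881^3 = -0.248651
d^2_{0,1}(1.0199) = +0.794899 -0.248651 = +0.546248
|D^2_{0,1}|² = |d^2_{0,1}(β)|² = (+0.546248)² = 0.298387 (the z-rotation phases have unit modulus)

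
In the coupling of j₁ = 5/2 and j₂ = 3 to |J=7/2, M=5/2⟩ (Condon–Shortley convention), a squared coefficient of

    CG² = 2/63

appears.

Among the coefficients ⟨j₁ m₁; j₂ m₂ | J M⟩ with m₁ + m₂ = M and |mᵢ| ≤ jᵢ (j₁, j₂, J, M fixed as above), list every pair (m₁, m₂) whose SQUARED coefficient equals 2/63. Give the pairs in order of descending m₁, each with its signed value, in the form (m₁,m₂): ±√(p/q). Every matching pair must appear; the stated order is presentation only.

(1/2,2): −√(2/63)

Admissible pairs with m₁+m₂ = M = 5/2: (-1/2,3), (1/2,2), (3/2,1), (5/2,0)
  (m₁,m₂)=(5/2,0): CG² = 8/21, CG = +√(8/21)
  (m₁,m₂)=(3/2,1): CG² = 10/63, CG = −√(10/63)
  (m₁,m₂)=(1/2,2): CG² = 2/63, CG = −√(2/63)   ← matches the target
  (m₁,m₂)=(-1/2,3): CG² = 3/7, CG = +√(3/7)
Pairs with CG² = 2/63: (1/2,2): −√(2/63)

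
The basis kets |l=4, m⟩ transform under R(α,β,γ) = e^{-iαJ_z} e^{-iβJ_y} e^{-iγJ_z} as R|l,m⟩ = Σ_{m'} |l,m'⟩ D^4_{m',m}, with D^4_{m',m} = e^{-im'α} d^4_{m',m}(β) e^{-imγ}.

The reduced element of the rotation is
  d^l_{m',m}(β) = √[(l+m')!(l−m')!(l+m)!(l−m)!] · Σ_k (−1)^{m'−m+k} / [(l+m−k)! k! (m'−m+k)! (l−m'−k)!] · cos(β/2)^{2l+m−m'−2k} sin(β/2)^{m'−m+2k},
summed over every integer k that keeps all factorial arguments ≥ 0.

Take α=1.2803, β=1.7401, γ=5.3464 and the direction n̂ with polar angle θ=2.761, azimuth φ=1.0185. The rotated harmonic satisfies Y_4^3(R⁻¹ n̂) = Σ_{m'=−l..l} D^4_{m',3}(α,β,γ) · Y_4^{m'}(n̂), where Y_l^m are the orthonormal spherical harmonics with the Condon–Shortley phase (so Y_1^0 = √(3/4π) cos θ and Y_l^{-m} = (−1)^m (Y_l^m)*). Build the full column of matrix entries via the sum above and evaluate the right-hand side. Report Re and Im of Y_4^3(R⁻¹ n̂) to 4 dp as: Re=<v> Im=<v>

Need the full column D^4_{m',3} for m'=−4..4 at α=1.2803, β=1.7401, γ=5.3464.
cos(β/2)=0.644788, sin(β/2)=0.764361
d^4_{-4,3}: single k=7 term ⇒ +0.278005;  D = -0.021544+0.277169i
d^4_{-3,3}: k∈[6..7] ⇒ +0.580396 -0.116517 = +0.463879;  D = +0.432810+0.166911i
d^4_{-2,3}: k∈[5..6] ⇒ +0.785109 -0.367766 = +0.417343;  D = +0.255407-0.330064i
d^4_{-1,3}: k∈[4..5] ⇒ +0.780517 -0.658107 = +0.122410;  D = -0.071297-0.099503i
d^4_{0,3}: k∈[3..4] ⇒ +0.588906 -0.827577 = -0.238672;  D = +0.225698-0.077619i
d^4_{1,3}: k∈[2..3] ⇒ +0.333250 -0.780517 = -0.447266;  D = -0.018217-0.446895i
d^4_{2,3}: k∈[1..2] ⇒ +0.132520 -0.558685 = -0.426165;  D = -0.412942-0.105334i
d^4_{3,3}: k∈[0..1] ⇒ +0.029877 -0.293899 = -0.264022;  D = -0.135800+0.226420i
d^4_{4,3}: single k=0 term ⇒ -0.100176;  D = +0.067551+0.073974i
Y_4^{m'}(θ=2.761,φ=1.0185) and Σ D·Y over m':
  (-0.0215+0.2772i)·(-0.0050+0.0068i)  (+0.4328+0.1669i)·(+0.0593+0.0051i)  (+0.2554-0.3301i)·(-0.1045-0.2076i)  (-0.0713-0.0995i)·(-0.2597+0.4214i)  (+0.2257-0.0776i)·(+0.3329+0.0000i)  (-0.0182-0.4469i)·(+0.2597+0.4214i)  (-0.4129-0.1053i)·(-0.1045+0.2076i)  (-0.1358+0.2264i)·(-0.0593+0.0051i)  (+0.0676+0.0740i)·(-0.0050-0.0068i)
Y_4^3(R⁻¹ n̂) = +0.319127-0.251422i

Re=0.3191 Im=-0.2514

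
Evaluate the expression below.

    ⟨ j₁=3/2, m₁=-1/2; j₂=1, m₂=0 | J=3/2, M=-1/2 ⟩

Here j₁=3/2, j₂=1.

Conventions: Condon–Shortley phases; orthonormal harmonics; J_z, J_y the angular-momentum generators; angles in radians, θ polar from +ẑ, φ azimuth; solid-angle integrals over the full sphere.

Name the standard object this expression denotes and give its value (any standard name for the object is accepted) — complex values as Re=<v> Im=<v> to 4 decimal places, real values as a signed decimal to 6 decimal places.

Clebsch–Gordan coefficient, −√(1/15) ≈ -0.258199

This is a Clebsch–Gordan (vector-coupling) coefficient.
√[4·1!2!1!/5! · 1!2!1!1!1!2!] = √(4/15)
  +(−1)^0/∏(0,1,2,1,0,0)! = 1/2  (running 1/2)
  +(−1)^1/∏(1,0,1,0,1,1)! = -1  (running -1/2)
⟨..|..⟩ = √(4/15)·(-1/2) = -0.258199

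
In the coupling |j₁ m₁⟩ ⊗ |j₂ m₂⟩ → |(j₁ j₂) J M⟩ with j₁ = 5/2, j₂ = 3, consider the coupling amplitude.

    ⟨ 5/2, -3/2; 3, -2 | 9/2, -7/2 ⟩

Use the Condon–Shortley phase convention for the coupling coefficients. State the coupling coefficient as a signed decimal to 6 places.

+√(1/99) = +0.100504

triangle: 1!×4!×5!/11! = 2880/39916800
(j±m)!: 1!×4!×1!×5!×1!×8! = 116121600
prefactor² = (2J+1)×Δ×N² = 921600/11
  k=0: +1/(0!×1!×4!×1!×0!×4!) = 1/576
  k=1: −1/(1!×0!×3!×0!×1!×5!) = -1/720
Σ = 1/2880  ⇒  CG² = 921600/11×(1/2880)² = 1/99
CG = +√(1/99) = +0.100504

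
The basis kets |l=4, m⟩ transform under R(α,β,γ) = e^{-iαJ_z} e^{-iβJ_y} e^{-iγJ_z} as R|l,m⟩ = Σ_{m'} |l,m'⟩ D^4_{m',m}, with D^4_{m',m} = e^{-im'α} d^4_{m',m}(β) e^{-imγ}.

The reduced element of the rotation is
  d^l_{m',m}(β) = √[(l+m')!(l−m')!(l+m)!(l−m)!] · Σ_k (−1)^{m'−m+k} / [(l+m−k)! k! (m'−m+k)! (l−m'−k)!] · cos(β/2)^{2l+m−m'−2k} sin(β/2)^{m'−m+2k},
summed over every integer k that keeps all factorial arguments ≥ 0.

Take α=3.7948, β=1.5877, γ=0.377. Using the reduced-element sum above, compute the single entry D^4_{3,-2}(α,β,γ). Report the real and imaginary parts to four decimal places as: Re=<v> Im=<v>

Re=0.1669 Im=-0.4364

D^4_{3,-2}(3.7948,1.5877,0.3770) = e^{-i·3·3.7948}·d^4_{3,-2}(1.5877)·e^{-i·-2·0.3770}. Compute d first:
Half-angle: c=0.701105, s=0.713058. N=√(5040·1·2·720)=2693.993318
Admissible k: 0..1 (factorial args all ≥0)
  k=0: (−1)^5·2693.9933/(240)·0.7011^3·0.7131^5 = -0.713113
  k=1: (−1)^6·2693.9933/(720)·0.7011^1·0.7131^7 = +0.245878
d^4_{3,-2}(1.5877) = -0.713113 +0.245878 = -0.467235
Phases: e^{-i·(3)·3.7948}=+0.379102+0.925355i, e^{-i·(-2)·0.3770}=+0.728956+0.684560i ⇒ D=+0.166855-0.436426i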